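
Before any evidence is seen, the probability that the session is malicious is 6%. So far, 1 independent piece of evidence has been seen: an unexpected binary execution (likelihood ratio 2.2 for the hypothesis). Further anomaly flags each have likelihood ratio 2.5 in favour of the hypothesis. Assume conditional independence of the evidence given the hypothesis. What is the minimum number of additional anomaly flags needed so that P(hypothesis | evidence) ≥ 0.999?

10

Prior odds = 0.06/0.94 = 3/47.
Bayes factor of the evidence already in hand = 2.2.
Odds after that evidence = (3/47) × 2.2 = 33/235.
Target odds = 0.999/0.001 = 999.
Need 2.5ⁿ ≥ 999 ÷ (33/235) = 78255/11.
2.5⁹ = 1953125/512 falls short of 78255/11 but 2.5¹⁰ = 9765625/1024 reaches it, so n = 10.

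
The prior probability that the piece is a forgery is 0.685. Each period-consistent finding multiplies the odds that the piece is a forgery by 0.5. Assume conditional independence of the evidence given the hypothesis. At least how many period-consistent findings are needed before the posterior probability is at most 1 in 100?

Prior odds: 0.685 ÷ 0.315 = 137/63.
Likelihood ratio per period-consistent finding = 0.5.
Target odds: 0.01 ÷ 0.99 = 1/99.
Need (137/63) × 0.5ⁿ ≤ 1/99, i.e. 0.5ⁿ ≤ 7/1507.
0.5⁷ = 0.0078125 is still above 7/1507 but 0.5⁸ = 0.00390625 is at or below it, so n = 8.

8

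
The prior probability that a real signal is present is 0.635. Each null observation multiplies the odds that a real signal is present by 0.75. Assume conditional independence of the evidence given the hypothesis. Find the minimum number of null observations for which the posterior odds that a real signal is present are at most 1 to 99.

18

Prior odds = 0.635/0.365 = 127/73.
Likelihood ratio per null observation = 0.75.
Target odds = 1/99.
Require 0.75ⁿ ≤ 1/99 ÷ (127/73) = 73/12573.
0.75¹⁷ ≈0.00751695 is still above 73/12573 but 0.75¹⁸ ≈0.00563771 is at or below it, so n = 18.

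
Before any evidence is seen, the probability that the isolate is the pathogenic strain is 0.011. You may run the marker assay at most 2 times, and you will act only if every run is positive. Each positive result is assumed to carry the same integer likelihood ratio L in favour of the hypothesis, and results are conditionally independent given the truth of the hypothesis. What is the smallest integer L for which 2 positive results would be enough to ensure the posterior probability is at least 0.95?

Prior odds = 0.011/0.989 = 11/989.
Target odds = 0.95/0.05 = 19.
Need L² ≥ 19 ÷ (11/989) = 18791/11.
41² = 1681 < 18791/11 ≤ 1764 = 42², so L = 42.

42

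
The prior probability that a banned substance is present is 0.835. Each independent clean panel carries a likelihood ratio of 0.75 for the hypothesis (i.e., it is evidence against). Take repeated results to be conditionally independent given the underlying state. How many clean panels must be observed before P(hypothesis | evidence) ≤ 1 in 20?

16

Prior odds: 0.835 ÷ 0.165 = 167/33.
Likelihood ratio per clean panel = 0.75.
Target posterior odds = 0.05/0.95 = 1/19.
Require 0.75ⁿ ≤ 1/19 ÷ (167/33) = 33/3173.
0.75¹⁵ ≈0.0133635 is still above 33/3173 but 0.75¹⁶ ≈0.0100226 is at or below it, so n = 16.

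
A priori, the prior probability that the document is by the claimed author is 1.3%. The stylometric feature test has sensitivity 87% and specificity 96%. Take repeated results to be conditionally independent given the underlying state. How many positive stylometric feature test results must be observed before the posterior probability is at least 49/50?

3

Prior odds = 0.013/0.987 = 13/987.
False-positive rate = 1 − 0.96 = 0.04; likelihood ratio of a positive = 0.87/0.04 = 21.75.
Target posterior odds = 0.98/0.02 = 49.
Need (13/987) × 21.75ⁿ ≥ 49, i.e. 21.75ⁿ ≥ 48363/13.
21.75² = 473.0625 falls short of 48363/13 but 21.75³ = 658503/64 reaches it, so n = 3.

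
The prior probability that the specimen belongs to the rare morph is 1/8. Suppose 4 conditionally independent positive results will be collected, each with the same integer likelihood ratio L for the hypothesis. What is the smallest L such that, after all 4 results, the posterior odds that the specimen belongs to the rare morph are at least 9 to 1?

Prior odds = 0.125/0.875 = 1/7.
Target odds = 9.
Need L⁴ ≥ 9 ÷ (1/7) = 63.
2⁴ = 16 < 63 ≤ 81 = 3⁴, so L = 3.

3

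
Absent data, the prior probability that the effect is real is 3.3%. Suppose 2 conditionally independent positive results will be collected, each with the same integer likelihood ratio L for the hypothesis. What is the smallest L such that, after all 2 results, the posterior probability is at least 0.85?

Prior odds = 0.033/0.967 = 33/967.
Target odds = 0.85/0.15 = 17/3.
Need L² ≥ 17/3 ÷ (33/967) = 16439/99.
12² = 144 < 16439/99 ≤ 169 = 13², so L = 13.

13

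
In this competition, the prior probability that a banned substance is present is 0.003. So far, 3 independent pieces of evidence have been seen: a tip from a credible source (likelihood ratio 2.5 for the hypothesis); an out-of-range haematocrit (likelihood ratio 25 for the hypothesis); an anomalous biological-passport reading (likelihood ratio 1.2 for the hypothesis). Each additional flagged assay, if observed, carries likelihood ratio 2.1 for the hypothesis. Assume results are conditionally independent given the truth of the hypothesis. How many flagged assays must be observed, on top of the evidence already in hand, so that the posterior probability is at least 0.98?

8

Prior odds = 0.003/0.997 = 3/997.
Combined Bayes factor of the evidence already in hand = 2.5 × 25 × 1.2 = 75.
Odds after that evidence = (3/997) × 75 = 225/997.
Target odds = 0.98/0.02 = 49.
Need 2.1ⁿ ≥ 49 ÷ (225/997) = 48853/225.
2.1⁷ ≈180.109 falls short of 48853/225 but 2.1⁸ ≈378.229 reaches it, so n = 8.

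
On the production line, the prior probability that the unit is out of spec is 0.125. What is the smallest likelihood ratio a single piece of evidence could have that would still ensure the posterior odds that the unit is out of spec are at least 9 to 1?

63

Prior odds = 0.125/0.875 = 1/7.
Target odds = 9.
Required Bayes factor = 9 ÷ (1/7) = 63.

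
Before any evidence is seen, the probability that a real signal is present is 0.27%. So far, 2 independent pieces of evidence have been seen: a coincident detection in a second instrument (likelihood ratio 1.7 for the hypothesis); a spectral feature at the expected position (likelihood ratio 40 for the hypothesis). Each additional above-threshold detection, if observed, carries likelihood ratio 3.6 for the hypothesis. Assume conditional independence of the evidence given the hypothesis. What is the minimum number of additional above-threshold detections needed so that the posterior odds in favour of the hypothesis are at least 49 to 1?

Prior odds = 0.0027/0.9973 = 27/9973.
Combined Bayes factor of the evidence already in hand = 1.7 × 40 = 68.
Odds after that evidence = (27/9973) × 68 = 1836/9973.
Target odds = 49.
Need 3.6ⁿ ≥ 49 ÷ (1836/9973) = 488677/1836.
3.6⁴ = 167.9616 falls short of 488677/1836 but 3.6⁵ = 604.66176 reaches it, so n = 5.

5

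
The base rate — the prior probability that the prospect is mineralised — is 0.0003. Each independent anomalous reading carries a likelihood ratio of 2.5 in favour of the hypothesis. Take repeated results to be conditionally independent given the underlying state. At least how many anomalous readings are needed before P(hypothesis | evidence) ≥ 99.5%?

15

Prior odds: 0.0003 ÷ 0.9997 = 3/9997.
Likelihood ratio per anomalous reading = 2.5.
Target odds: 0.995 ÷ 0.005 = 199.
Require 2.5ⁿ ≥ 199 ÷ (3/9997) = 1989403/3.
2.5¹⁴ ≈372529 falls short of 1989403/3 but 2.5¹⁵ ≈931323 reaches it, so n = 15.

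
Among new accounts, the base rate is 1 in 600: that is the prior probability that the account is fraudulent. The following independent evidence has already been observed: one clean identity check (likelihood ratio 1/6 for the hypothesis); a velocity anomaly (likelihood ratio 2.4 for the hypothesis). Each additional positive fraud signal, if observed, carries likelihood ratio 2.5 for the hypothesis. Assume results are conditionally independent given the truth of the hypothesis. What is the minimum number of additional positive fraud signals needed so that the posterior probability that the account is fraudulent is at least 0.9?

Prior odds = (1/600)/(599/600) = 1/599.
Combined Bayes factor of the evidence already in hand = (1/6) × 2.4 = 0.4.
Odds after that evidence = (1/599) × 0.4 = 2/2995.
Target odds = 0.9/0.1 = 9.
Need 2.5ⁿ ≥ 9 ÷ (2/2995) = 13477.5.
2.5¹⁰ = 9765625/1024 falls short of 13477.5 but 2.5¹¹ = 48828125/2048 reaches it, so n = 11.

11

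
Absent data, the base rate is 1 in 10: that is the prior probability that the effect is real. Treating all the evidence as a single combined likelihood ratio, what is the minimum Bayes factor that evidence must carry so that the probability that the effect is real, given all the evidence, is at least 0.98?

Prior odds = 0.1/0.9 = 1/9.
Target odds = 0.98/0.02 = 49.
Required Bayes factor = 49 ÷ (1/9) = 441.

441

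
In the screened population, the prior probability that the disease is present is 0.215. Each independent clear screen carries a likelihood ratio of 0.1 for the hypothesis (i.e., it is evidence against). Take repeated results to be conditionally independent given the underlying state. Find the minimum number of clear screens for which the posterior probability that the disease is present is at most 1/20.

Prior odds: 0.215 ÷ 0.785 = 43/157.
Likelihood ratio per clear screen = 0.1.
Target posterior odds = 0.05/0.95 = 1/19.
Require 0.1ⁿ ≤ 1/19 ÷ (43/157) = 157/817.
0.1¹ = 0.1, which is already at or below the required 157/817; so n = 1.

1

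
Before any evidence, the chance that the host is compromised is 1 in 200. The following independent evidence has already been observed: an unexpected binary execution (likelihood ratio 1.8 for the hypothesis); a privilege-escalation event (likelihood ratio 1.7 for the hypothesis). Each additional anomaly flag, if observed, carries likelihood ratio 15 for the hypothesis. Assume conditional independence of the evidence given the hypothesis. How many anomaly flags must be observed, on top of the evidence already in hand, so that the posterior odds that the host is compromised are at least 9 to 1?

3

Prior odds = 0.005/0.995 = 1/199.
Combined Bayes factor of the evidence already in hand = 1.8 × 1.7 = 3.06.
Odds after that evidence = (1/199) × 3.06 = 153/9950.
Target odds = 9.
Need 15ⁿ ≥ 9 ÷ (153/9950) = 9950/17.
15² = 225 falls short of 9950/17 but 15³ = 3375 reaches it, so n = 3.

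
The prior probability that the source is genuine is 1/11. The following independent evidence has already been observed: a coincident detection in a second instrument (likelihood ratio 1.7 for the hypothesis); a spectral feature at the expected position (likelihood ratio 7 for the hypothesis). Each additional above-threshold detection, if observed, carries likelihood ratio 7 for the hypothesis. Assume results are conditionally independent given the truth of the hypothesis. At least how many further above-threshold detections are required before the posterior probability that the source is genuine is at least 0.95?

2

Prior odds = (1/11)/(10/11) = 0.1.
Combined Bayes factor of the evidence already in hand = 1.7 × 7 = 11.9.
Odds after that evidence = 0.1 × 11.9 = 1.19.
Target odds = 0.95/0.05 = 19.
Need 7ⁿ ≥ 19 ÷ 1.19 = 1900/119.
7¹ = 7 falls short of 1900/119 but 7² = 49 reaches it, so n = 2.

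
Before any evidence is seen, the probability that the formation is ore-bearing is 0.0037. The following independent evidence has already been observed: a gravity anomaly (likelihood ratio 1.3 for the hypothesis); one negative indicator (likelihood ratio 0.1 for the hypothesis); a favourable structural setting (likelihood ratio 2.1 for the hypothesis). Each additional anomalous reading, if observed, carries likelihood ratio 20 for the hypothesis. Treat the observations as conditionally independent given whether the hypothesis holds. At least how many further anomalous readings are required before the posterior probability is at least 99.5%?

5

Prior odds = 0.0037/0.9963 = 37/9963.
Combined Bayes factor of the evidence already in hand = 1.3 × 0.1 × 2.1 = 0.273.
Odds after that evidence = (37/9963) × 0.273 = 3367/3321000.
Target odds = 0.995/0.005 = 199.
Need 20ⁿ ≥ 199 ÷ (3367/3321000) = 660879000/3367.
20⁴ = 160000 falls short of 660879000/3367 but 20⁵ = 3200000 reaches it, so n = 5.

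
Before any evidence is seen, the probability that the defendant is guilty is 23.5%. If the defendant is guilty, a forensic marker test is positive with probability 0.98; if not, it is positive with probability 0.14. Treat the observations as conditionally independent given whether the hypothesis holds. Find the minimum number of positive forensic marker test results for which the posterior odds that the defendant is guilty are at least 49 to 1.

3

Prior odds: 0.235 ÷ 0.765 = 47/153.
Likelihood ratio of a positive = 0.98/0.14 = 7.
Target odds = 49.
Require 7ⁿ ≥ 49 ÷ (47/153) = 7497/47.
7² = 49 falls short of 7497/47 but 7³ = 343 reaches it, so n = 3.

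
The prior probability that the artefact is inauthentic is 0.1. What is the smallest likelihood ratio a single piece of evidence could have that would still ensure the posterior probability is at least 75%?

Prior odds = 0.1/0.9 = 1/9.
Target odds = 0.75/0.25 = 3.
Required Bayes factor = 3 ÷ (1/9) = 27.

27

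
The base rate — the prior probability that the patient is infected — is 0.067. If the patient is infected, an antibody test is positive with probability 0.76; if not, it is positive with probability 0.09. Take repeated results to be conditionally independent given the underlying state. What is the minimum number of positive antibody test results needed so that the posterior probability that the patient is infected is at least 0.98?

4

Prior odds = 0.067/0.933 = 67/933.
Likelihood ratio of a positive = 0.76/0.09 = 76/9.
Target odds: 0.98 ÷ 0.02 = 49.
Need (67/933) × (76/9)ⁿ ≥ 49, i.e. (76/9)ⁿ ≥ 45717/67.
(76/9)³ = 438976/729 falls short of 45717/67 but (76/9)⁴ = 33362176/6561 reaches it, so n = 4.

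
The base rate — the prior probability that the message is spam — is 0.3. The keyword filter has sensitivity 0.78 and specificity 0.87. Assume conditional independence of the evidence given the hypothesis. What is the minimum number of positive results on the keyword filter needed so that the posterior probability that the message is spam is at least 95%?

Prior odds = 0.3/0.7 = 3/7.
False-positive rate = 1 − 0.87 = 0.13; likelihood ratio of a positive = 0.78/0.13 = 6.
Target posterior odds = 0.95/0.05 = 19.
Require 6ⁿ ≥ 19 ÷ (3/7) = 133/3.
6² = 36 falls short of 133/3 but 6³ = 216 reaches it, so n = 3.

3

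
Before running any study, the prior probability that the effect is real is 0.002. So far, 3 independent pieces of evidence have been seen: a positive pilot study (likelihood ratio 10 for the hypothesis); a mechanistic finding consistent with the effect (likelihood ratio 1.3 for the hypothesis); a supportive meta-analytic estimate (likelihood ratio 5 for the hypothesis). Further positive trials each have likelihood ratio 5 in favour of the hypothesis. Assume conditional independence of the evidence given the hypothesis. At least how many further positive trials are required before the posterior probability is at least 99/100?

5

Prior odds = 0.002/0.998 = 1/499.
Combined Bayes factor of the evidence already in hand = 10 × 1.3 × 5 = 65.
Odds after that evidence = (1/499) × 65 = 65/499.
Target odds = 0.99/0.01 = 99.
Need 5ⁿ ≥ 99 ÷ (65/499) = 49401/65.
5⁴ = 625 falls short of 49401/65 but 5⁵ = 3125 reaches it, so n = 5.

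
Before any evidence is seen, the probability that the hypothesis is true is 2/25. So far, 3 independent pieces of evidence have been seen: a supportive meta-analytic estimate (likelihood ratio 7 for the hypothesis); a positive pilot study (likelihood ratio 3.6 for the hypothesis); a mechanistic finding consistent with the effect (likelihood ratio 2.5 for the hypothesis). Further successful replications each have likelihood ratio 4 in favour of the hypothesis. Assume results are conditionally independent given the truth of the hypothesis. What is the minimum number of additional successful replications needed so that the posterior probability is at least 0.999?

Prior odds = 0.08/0.92 = 2/23.
Combined Bayes factor of the evidence already in hand = 7 × 3.6 × 2.5 = 63.
Odds after that evidence = (2/23) × 63 = 126/23.
Target odds = 0.999/0.001 = 999.
Need 4ⁿ ≥ 999 ÷ (126/23) = 2553/14.
4³ = 64 falls short of 2553/14 but 4⁴ = 256 reaches it, so n = 4.

4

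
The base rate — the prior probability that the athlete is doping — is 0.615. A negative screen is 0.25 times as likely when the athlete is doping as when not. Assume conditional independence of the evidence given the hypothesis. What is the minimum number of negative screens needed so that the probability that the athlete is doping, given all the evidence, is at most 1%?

Prior odds = 0.615/0.385 = 123/77.
Likelihood ratio per negative screen = 0.25.
Target odds: 0.01 ÷ 0.99 = 1/99.
Require 0.25ⁿ ≤ 1/99 ÷ (123/77) = 7/1107.
0.25³ = 0.015625 is still above 7/1107 but 0.25⁴ = 0.00390625 is at or below it, so n = 4.

4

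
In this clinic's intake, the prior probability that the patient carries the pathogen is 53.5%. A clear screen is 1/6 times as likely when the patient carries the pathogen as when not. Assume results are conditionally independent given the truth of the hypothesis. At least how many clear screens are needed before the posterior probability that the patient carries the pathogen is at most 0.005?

4

Prior odds: 0.535 ÷ 0.465 = 107/93.
Likelihood ratio per clear screen = 1/6.
Target odds: 0.005 ÷ 0.995 = 1/199.
Require (1/6)ⁿ ≤ 1/199 ÷ (107/93) = 93/21293.
(1/6)³ = 1/216 is still above 93/21293 but (1/6)⁴ = 1/1296 is at or below it, so n = 4.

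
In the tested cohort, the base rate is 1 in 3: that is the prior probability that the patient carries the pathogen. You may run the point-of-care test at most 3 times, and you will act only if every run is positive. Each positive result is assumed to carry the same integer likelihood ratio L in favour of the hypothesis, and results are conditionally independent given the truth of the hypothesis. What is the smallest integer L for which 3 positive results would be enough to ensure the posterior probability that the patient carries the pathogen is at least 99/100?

Prior odds = (1/3)/(2/3) = 0.5.
Target odds = 0.99/0.01 = 99.
Need L³ ≥ 99 ÷ 0.5 = 198.
5³ = 125 < 198 ≤ 216 = 6³, so L = 6.

6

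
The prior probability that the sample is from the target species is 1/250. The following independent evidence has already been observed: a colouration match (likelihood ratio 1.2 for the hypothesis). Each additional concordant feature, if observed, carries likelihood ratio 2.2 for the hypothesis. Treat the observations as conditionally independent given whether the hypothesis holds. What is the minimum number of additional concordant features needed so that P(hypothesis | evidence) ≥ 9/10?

10

Prior odds = 0.004/0.996 = 1/249.
Bayes factor of the evidence already in hand = 1.2.
Odds after that evidence = (1/249) × 1.2 = 2/415.
Target odds = 0.9/0.1 = 9.
Need 2.2ⁿ ≥ 9 ÷ (2/415) = 1867.5.
2.2⁹ ≈1207.27 falls short of 1867.5 but 2.2¹⁰ ≈2655.99 reaches it, so n = 10.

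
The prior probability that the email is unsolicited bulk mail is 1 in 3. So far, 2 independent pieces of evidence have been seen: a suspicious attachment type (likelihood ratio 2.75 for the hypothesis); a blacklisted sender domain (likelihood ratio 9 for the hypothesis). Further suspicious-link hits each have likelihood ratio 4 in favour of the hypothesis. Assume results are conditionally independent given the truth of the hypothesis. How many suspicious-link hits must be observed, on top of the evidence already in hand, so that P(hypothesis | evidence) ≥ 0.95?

1

Prior odds = (1/3)/(2/3) = 0.5.
Combined Bayes factor of the evidence already in hand = 2.75 × 9 = 24.75.
Odds after that evidence = 0.5 × 24.75 = 12.375.
Target odds = 0.95/0.05 = 19.
Need 4ⁿ ≥ 19 ÷ 12.375 = 152/99.
4¹ = 4, which meets the required 152/99; so n = 1.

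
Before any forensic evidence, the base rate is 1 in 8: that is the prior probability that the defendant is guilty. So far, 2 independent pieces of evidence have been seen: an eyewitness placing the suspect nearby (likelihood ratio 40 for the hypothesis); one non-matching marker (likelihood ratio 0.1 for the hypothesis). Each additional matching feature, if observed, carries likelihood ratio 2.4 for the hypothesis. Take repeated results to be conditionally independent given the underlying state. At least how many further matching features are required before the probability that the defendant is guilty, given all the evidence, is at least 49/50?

Prior odds = 0.125/0.875 = 1/7.
Combined Bayes factor of the evidence already in hand = 40 × 0.1 = 4.
Odds after that evidence = (1/7) × 4 = 4/7.
Target odds = 0.98/0.02 = 49.
Need 2.4ⁿ ≥ 49 ÷ (4/7) = 85.75.
2.4⁵ = 79.62624 falls short of 85.75 but 2.4⁶ = 2985984/15625 reaches it, so n = 6.

6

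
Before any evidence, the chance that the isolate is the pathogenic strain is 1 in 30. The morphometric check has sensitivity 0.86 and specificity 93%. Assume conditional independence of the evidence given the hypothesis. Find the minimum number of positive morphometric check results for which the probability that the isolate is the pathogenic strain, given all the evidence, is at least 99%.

Prior odds: (1/30) ÷ (29/30) = 1/29.
False-positive rate = 1 − 0.93 = 0.07; likelihood ratio of a positive = 0.86/0.07 = 86/7.
Target odds: 0.99 ÷ 0.01 = 99.
Need (1/29) × (86/7)ⁿ ≥ 99, i.e. (86/7)ⁿ ≥ 2871.
(86/7)³ = 636056/343 falls short of 2871 but (86/7)⁴ = 54700816/2401 reaches it, so n = 4.

4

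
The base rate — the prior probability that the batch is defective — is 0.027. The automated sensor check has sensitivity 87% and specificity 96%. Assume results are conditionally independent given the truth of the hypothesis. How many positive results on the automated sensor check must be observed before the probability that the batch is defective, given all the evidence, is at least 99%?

3

Prior odds: 0.027 ÷ 0.973 = 27/973.
False-positive rate = 1 − 0.96 = 0.04; likelihood ratio of a positive = 0.87/0.04 = 21.75.
Target odds: 0.99 ÷ 0.01 = 99.
Require 21.75ⁿ ≥ 99 ÷ (27/973) = 10703/3.
21.75² = 473.0625 falls short of 10703/3 but 21.75³ = 658503/64 reaches it, so n = 3.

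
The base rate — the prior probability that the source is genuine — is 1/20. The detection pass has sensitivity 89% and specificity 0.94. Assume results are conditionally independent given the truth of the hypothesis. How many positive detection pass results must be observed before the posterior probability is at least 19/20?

3

Prior odds = 0.05/0.95 = 1/19.
False-positive rate = 1 − 0.94 = 0.06; likelihood ratio of a positive = 0.89/0.06 = 89/6.
Target odds: 0.95 ÷ 0.05 = 19.
Require (89/6)ⁿ ≥ 19 ÷ (1/19) = 361.
(89/6)² = 7921/36 falls short of 361 but (89/6)³ = 704969/216 reaches it, so n = 3.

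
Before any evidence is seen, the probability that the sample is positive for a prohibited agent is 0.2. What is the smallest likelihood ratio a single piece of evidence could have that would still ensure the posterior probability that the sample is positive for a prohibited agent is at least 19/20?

76

Prior odds = 0.2/0.8 = 0.25.
Target odds = 0.95/0.05 = 19.
Required Bayes factor = 19 ÷ 0.25 = 76.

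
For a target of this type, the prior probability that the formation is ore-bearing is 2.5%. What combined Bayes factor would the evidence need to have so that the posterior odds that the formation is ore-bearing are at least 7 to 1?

Prior odds = 0.025/0.975 = 1/39.
Target odds = 7.
Required Bayes factor = 7 ÷ (1/39) = 273.

273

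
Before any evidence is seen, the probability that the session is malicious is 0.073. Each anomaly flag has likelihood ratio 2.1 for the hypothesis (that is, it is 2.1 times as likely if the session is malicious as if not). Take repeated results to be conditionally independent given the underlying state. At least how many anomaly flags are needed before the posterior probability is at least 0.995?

11

Prior odds = 0.073/0.927 = 73/927.
Likelihood ratio per anomaly flag = 2.1.
Target odds: 0.995 ÷ 0.005 = 199.
Require 2.1ⁿ ≥ 199 ÷ (73/927) = 184473/73.
2.1¹⁰ ≈1667.99 falls short of 184473/73 but 2.1¹¹ ≈3502.78 reaches it, so n = 11.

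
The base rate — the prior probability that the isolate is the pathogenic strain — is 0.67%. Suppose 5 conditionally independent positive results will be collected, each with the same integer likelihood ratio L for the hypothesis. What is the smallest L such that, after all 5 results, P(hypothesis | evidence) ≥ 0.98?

6

Prior odds = 0.0067/0.9933 = 67/9933.
Target odds = 0.98/0.02 = 49.
Need L⁵ ≥ 49 ÷ (67/9933) = 486717/67.
5⁵ = 3125 < 486717/67 ≤ 7776 = 6⁵, so L = 6.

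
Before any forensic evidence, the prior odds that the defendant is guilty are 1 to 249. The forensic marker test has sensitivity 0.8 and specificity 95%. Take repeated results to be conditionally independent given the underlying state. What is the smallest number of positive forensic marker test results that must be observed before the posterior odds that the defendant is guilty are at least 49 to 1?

4

Prior odds = 1/249.
False-positive rate = 1 − 0.95 = 0.05; likelihood ratio of a positive = 0.8/0.05 = 16.
Target odds = 49.
Need (1/249) × 16ⁿ ≥ 49, i.e. 16ⁿ ≥ 12201.
16³ = 4096 falls short of 12201 but 16⁴ = 65536 reaches it, so n = 4.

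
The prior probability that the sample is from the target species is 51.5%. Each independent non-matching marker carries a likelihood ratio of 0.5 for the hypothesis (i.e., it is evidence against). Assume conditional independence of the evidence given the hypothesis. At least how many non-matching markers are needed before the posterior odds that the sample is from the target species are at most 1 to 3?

2

Prior odds = 0.515/0.485 = 103/97.
Likelihood ratio per non-matching marker = 0.5.
Target odds = 1/3.
Need (103/97) × 0.5ⁿ ≤ 1/3, i.e. 0.5ⁿ ≤ 97/309.
0.5¹ = 0.5 is still above 97/309 but 0.5² = 0.25 is at or below it, so n = 2.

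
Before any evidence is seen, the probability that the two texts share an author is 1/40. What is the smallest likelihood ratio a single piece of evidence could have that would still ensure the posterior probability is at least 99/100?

Prior odds = 0.025/0.975 = 1/39.
Target odds = 0.99/0.01 = 99.
Required Bayes factor = 99 ÷ (1/39) = 3861.

3861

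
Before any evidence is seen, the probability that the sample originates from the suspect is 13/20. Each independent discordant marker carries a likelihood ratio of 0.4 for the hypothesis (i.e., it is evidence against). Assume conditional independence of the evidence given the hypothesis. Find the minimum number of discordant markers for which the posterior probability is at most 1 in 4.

Prior odds = 0.65/0.35 = 13/7.
Likelihood ratio per discordant marker = 0.4.
Target posterior odds = 0.25/0.75 = 1/3.
Require 0.4ⁿ ≤ 1/3 ÷ (13/7) = 7/39.
0.4¹ = 0.4 is still above 7/39 but 0.4² = 0.16 is at or below it, so n = 2.

2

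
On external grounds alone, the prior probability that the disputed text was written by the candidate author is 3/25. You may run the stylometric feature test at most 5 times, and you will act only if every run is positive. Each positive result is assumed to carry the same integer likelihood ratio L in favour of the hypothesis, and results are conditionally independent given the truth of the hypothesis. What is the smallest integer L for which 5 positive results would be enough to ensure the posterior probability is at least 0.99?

Prior odds = 0.12/0.88 = 3/22.
Target odds = 0.99/0.01 = 99.
Need L⁵ ≥ 99 ÷ (3/22) = 726.
3⁵ = 243 < 726 ≤ 1024 = 4⁵, so L = 4.

4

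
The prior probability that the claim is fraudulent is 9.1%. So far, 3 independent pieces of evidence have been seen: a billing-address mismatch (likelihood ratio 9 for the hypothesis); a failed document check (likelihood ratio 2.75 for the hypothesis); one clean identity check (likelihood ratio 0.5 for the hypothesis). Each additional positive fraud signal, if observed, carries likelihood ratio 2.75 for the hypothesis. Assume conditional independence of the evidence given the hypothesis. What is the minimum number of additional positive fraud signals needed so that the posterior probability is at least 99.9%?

Prior odds = 0.091/0.909 = 91/909.
Combined Bayes factor of the evidence already in hand = 9 × 2.75 × 0.5 = 12.375.
Odds after that evidence = (91/909) × 12.375 = 1001/808.
Target odds = 0.999/0.001 = 999.
Need 2.75ⁿ ≥ 999 ÷ (1001/808) = 807192/1001.
2.75⁶ = 1771561/4096 falls short of 807192/1001 but 2.75⁷ = 19487171/16384 reaches it, so n = 7.

7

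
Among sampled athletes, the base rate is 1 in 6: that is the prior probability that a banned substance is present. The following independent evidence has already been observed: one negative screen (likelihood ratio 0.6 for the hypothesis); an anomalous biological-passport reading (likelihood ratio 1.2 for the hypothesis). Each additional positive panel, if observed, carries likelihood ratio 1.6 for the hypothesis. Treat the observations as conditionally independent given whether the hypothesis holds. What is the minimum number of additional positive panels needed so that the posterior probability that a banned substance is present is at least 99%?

14

Prior odds = (1/6)/(5/6) = 0.2.
Combined Bayes factor of the evidence already in hand = 0.6 × 1.2 = 0.72.
Odds after that evidence = 0.2 × 0.72 = 0.144.
Target odds = 0.99/0.01 = 99.
Need 1.6ⁿ ≥ 99 ÷ 0.144 = 687.5.
1.6¹³ ≈450.36 falls short of 687.5 but 1.6¹⁴ ≈720.576 reaches it, so n = 14.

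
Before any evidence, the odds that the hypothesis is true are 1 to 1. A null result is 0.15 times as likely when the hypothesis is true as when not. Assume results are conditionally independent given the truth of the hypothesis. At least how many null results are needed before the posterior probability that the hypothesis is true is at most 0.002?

4

Prior odds = 1.
Likelihood ratio per null result = 0.15.
Target odds: 0.002 ÷ 0.998 = 1/499.
Need 1 × 0.15ⁿ ≤ 1/499, i.e. 0.15ⁿ ≤ 1/499.
0.15³ = 0.003375 is still above 1/499 but 0.15⁴ = 81/160000 is at or below it, so n = 4.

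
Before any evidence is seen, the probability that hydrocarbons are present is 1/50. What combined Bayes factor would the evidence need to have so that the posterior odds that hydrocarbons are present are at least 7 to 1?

343

Prior odds = 0.02/0.98 = 1/49.
Target odds = 7.
Required Bayes factor = 7 ÷ (1/49) = 343.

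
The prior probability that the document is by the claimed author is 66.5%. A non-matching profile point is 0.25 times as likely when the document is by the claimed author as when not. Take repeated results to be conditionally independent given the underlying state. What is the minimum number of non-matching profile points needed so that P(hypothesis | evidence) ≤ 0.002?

Prior odds: 0.665 ÷ 0.335 = 133/67.
Likelihood ratio per non-matching profile point = 0.25.
Target posterior odds = 0.002/0.998 = 1/499.
Require 0.25ⁿ ≤ 1/499 ÷ (133/67) = 67/66367.
0.25⁴ = 0.00390625 is still above 67/66367 but 0.25⁵ = 1/1024 is at or below it, so n = 5.

5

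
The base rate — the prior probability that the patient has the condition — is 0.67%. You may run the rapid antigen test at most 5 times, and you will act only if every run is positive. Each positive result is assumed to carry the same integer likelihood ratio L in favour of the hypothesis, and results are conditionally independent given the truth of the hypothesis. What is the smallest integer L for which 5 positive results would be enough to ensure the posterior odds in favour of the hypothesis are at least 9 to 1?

5

Prior odds = 0.0067/0.9933 = 67/9933.
Target odds = 9.
Need L⁵ ≥ 9 ÷ (67/9933) = 89397/67.
4⁵ = 1024 < 89397/67 ≤ 3125 = 5⁵, so L = 5.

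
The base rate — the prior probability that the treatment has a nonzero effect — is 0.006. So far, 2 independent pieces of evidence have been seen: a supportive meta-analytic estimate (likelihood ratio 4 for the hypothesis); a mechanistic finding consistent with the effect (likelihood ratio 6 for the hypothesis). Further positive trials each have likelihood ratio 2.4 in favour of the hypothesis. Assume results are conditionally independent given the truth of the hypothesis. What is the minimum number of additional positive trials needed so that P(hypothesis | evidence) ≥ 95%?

Prior odds = 0.006/0.994 = 3/497.
Combined Bayes factor of the evidence already in hand = 4 × 6 = 24.
Odds after that evidence = (3/497) × 24 = 72/497.
Target odds = 0.95/0.05 = 19.
Need 2.4ⁿ ≥ 19 ÷ (72/497) = 9443/72.
2.4⁵ = 79.62624 falls short of 9443/72 but 2.4⁶ = 2985984/15625 reaches it, so n = 6.

6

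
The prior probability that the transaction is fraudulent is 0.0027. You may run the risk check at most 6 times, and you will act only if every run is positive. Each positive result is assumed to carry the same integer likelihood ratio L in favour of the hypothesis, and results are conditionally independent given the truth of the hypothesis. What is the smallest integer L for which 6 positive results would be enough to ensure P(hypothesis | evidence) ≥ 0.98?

6

Prior odds = 0.0027/0.9973 = 27/9973.
Target odds = 0.98/0.02 = 49.
Need L⁶ ≥ 49 ÷ (27/9973) = 488677/27.
5⁶ = 15625 < 488677/27 ≤ 46656 = 6⁶, so L = 6.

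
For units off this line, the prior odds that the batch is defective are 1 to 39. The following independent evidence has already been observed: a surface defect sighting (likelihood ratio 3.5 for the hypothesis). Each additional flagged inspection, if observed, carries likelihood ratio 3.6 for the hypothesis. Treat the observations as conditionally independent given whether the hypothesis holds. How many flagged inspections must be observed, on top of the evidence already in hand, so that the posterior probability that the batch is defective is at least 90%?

4

Prior odds = 1/39.
Bayes factor of the evidence already in hand = 3.5.
Odds after that evidence = (1/39) × 3.5 = 7/78.
Target odds = 0.9/0.1 = 9.
Need 3.6ⁿ ≥ 9 ÷ (7/78) = 702/7.
3.6³ = 46.656 falls short of 702/7 but 3.6⁴ = 167.9616 reaches it, so n = 4.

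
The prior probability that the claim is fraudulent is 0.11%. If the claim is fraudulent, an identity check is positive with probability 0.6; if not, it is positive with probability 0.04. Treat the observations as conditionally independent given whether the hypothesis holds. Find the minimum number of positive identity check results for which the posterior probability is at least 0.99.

5

Prior odds = 0.0011/0.9989 = 11/9989.
Likelihood ratio of a positive = 0.6/0.04 = 15.
Target posterior odds = 0.99/0.01 = 99.
Require 15ⁿ ≥ 99 ÷ (11/9989) = 89901.
15⁴ = 50625 falls short of 89901 but 15⁵ = 759375 reaches it, so n = 5.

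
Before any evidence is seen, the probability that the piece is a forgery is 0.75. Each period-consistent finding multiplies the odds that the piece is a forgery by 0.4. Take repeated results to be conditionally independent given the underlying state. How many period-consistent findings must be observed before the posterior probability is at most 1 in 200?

Prior odds: 0.75 ÷ 0.25 = 3.
Likelihood ratio per period-consistent finding = 0.4.
Target odds: 0.005 ÷ 0.995 = 1/199.
Need 3 × 0.4ⁿ ≤ 1/199, i.e. 0.4ⁿ ≤ 1/597.
0.4⁶ = 64/15625 is still above 1/597 but 0.4⁷ = 128/78125 is at or below it, so n = 7.

7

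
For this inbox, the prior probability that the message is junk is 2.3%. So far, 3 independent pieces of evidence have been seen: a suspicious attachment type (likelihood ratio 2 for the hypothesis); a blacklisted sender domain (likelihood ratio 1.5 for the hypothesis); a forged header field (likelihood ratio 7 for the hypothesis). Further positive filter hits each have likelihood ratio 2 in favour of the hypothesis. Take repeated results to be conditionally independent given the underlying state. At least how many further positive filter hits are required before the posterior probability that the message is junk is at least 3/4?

Prior odds = 0.023/0.977 = 23/977.
Combined Bayes factor of the evidence already in hand = 2 × 1.5 × 7 = 21.
Odds after that evidence = (23/977) × 21 = 483/977.
Target odds = 0.75/0.25 = 3.
Need 2ⁿ ≥ 3 ÷ (483/977) = 977/161.
2² = 4 falls short of 977/161 but 2³ = 8 reaches it, so n = 3.

3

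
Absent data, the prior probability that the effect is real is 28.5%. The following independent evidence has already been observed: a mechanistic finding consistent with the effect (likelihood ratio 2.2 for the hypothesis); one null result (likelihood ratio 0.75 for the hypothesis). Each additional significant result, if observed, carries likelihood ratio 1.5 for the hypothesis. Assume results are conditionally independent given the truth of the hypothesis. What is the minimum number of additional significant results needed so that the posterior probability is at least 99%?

Prior odds = 0.285/0.715 = 57/143.
Combined Bayes factor of the evidence already in hand = 2.2 × 0.75 = 1.65.
Odds after that evidence = (57/143) × 1.65 = 171/260.
Target odds = 0.99/0.01 = 99.
Need 1.5ⁿ ≥ 99 ÷ (171/260) = 2860/19.
1.5¹² = 531441/4096 falls short of 2860/19 but 1.5¹³ = 1594323/8192 reaches it, so n = 13.

13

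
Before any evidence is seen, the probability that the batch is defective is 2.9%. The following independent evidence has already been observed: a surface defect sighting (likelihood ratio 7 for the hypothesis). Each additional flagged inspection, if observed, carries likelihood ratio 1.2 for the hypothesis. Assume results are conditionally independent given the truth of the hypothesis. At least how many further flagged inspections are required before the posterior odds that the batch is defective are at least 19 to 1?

25

Prior odds = 0.029/0.971 = 29/971.
Bayes factor of the evidence already in hand = 7.
Odds after that evidence = (29/971) × 7 = 203/971.
Target odds = 19.
Need 1.2ⁿ ≥ 19 ÷ (203/971) = 18449/203.
1.2²⁴ ≈79.4968 falls short of 18449/203 but 1.2²⁵ ≈95.3962 reaches it, so n = 25.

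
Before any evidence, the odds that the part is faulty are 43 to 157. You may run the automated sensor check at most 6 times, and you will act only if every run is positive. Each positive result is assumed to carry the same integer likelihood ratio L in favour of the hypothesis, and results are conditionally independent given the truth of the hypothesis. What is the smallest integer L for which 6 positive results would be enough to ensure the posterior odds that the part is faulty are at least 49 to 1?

3

Prior odds = 43/157.
Target odds = 49.
Need L⁶ ≥ 49 ÷ (43/157) = 7693/43.
2⁶ = 64 < 7693/43 ≤ 729 = 3⁶, so L = 3.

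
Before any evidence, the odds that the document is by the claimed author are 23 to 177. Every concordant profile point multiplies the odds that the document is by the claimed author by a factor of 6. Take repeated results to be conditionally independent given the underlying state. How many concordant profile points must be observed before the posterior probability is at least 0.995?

Prior odds = 23/177.
Likelihood ratio per concordant profile point = 6.
Target odds: 0.995 ÷ 0.005 = 199.
Need (23/177) × 6ⁿ ≥ 199, i.e. 6ⁿ ≥ 35223/23.
6⁴ = 1296 falls short of 35223/23 but 6⁵ = 7776 reaches it, so n = 5.

5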